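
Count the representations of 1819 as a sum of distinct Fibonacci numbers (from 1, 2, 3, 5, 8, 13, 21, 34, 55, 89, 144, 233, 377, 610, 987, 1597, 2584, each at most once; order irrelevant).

Each representation comes from the Zeckendorf form by replacing some F_k with F_{k−1} + F_{k−2} where possible.
1819 = 1597+144+55+21+2 = 1597+144+55+13+8+2 = 987+610+144+55+21+2 = 1597+144+55+13+5+3+2 = 1597+144+34+21+13+8+2 = … (16 more), for 21 in all.

21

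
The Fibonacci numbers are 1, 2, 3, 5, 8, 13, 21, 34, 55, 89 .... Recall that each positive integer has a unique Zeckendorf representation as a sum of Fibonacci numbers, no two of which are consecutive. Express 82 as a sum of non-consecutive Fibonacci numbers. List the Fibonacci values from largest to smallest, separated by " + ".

Greedily peel off the largest Fibonacci term at each step:
subtract 55 from 82: 27 remains
subtract 21 from 27: 6 remains
subtract 5 from 6: 1 remains
subtract 1 from 1: 0 remains
So 82 = 55 + 21 + 5 + 1, with no two terms consecutive in the sequence.

55 + 21 + 5 + 1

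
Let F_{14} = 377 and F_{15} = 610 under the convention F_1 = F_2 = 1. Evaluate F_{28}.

By the doubling identity F_{2k} = F_k(2F_{k+1} − F_k): F_{28} = 377·(2·610 − 377) = 377·843 = 317811.

317811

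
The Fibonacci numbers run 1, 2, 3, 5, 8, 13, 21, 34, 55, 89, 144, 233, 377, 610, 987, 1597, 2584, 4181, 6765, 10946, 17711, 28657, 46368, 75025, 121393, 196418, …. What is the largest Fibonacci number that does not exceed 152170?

121393 ≤ 152170 < 196418, so the largest Fibonacci number not exceeding 152170 is 121393.

121393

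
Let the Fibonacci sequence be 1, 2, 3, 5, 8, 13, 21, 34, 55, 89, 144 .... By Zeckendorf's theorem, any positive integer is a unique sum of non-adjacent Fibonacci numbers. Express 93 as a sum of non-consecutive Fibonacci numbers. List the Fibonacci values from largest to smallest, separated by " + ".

Greedily peel off the largest Fibonacci term at each step:
93: greatest Fibonacci not exceeding it is 89, leaving 4
4: greatest Fibonacci not exceeding it is 3, leaving 1
1: greatest Fibonacci not exceeding it is 1, leaving 0
So 93 = 89 + 3 + 1, with no two terms consecutive in the sequence.

89 + 3 + 1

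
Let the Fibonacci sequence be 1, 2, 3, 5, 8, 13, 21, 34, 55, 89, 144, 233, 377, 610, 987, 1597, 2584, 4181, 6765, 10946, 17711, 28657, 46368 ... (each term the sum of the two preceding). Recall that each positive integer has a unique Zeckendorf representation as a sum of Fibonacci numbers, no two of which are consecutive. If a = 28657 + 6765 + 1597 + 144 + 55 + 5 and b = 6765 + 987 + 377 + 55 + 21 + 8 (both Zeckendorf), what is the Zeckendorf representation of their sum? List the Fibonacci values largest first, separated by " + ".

The two numbers are 37223 and 8213, so their sum is 45436.
take 28657 (≤ 45436); 45436 − 28657 = 16779
take 10946 (≤ 16779); 16779 − 10946 = 5833
take 4181 (≤ 5833); 5833 − 4181 = 1652
take 1597 (≤ 1652); 1652 − 1597 = 55
take 55 (≤ 55); 55 − 55 = 0

28657 + 10946 + 4181 + 1597 + 55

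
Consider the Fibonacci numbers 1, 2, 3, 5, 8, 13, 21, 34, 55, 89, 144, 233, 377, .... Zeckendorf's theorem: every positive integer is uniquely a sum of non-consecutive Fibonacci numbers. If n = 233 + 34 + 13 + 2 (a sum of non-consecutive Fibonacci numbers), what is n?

233 + 34 + 13 + 2 = 282.

282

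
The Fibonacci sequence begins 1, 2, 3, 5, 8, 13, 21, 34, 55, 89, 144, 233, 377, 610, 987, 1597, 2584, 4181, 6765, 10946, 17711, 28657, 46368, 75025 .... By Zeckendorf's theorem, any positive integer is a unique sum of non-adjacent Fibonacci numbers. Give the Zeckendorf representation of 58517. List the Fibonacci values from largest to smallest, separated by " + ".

46368 + 10946 + 987 + 144 + 55 + 13 + 3 + 1

largest Fibonacci ≤ 58517 is 46368; 58517 − 46368 = 12149
largest Fibonacci ≤ 12149 is 10946; 12149 − 10946 = 1203
largest Fibonacci ≤ 1203 is 987; 1203 − 987 = 216
largest Fibonacci ≤ 216 is 144; 216 − 144 = 72
largest Fibonacci ≤ 72 is 55; 72 − 55 = 17
largest Fibonacci ≤ 17 is 13; 17 − 13 = 4
largest Fibonacci ≤ 4 is 3; 4 − 3 = 1
largest Fibonacci ≤ 1 is 1; 1 − 1 = 0
So 58517 = 46368 + 10946 + 987 + 144 + 55 + 13 + 3 + 1, with no two terms consecutive in the sequence.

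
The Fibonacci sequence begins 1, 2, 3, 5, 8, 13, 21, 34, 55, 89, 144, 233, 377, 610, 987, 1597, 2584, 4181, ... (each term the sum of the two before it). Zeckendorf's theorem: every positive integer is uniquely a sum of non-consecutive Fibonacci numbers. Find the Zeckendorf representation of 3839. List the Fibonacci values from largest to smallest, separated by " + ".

2584 + 987 + 233 + 34 + 1

Greedily peel off the largest Fibonacci term at each step:
2584 ≤ 3839 < 4181, so take 2584; remainder 1255
987 ≤ 1255 < 1597, so take 987; remainder 268
233 ≤ 268 < 377, so take 233; remainder 35
34 ≤ 35 < 55, so take 34; remainder 1
1 ≤ 1 < 2, so take 1; remainder 0
So 3839 = 2584 + 987 + 233 + 34 + 1, with no two terms consecutive in the sequence.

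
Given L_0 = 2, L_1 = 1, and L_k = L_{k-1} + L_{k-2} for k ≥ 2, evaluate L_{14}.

843

Iterating the recurrence up to L_{9} = 76 and L_{8} = 47:
L_{10} = L_{9} + L_{8} = 76 + 47 = 123
L_{11} = L_{10} + L_{9} = 123 + 76 = 199
L_{12} = L_{11} + L_{10} = 199 + 123 = 322
L_{13} = L_{12} + L_{11} = 322 + 199 = 521
L_{14} = L_{13} + L_{12} = 521 + 322 = 843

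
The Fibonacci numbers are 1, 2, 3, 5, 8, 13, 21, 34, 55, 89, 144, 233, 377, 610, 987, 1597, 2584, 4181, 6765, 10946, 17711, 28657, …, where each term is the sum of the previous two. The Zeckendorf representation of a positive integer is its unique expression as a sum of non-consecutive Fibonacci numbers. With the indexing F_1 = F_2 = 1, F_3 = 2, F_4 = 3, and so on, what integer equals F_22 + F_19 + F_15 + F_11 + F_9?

22625

F_22 + F_19 + F_15 + F_11 + F_9 = 17711 + 4181 + 610 + 89 + 34 = 22625.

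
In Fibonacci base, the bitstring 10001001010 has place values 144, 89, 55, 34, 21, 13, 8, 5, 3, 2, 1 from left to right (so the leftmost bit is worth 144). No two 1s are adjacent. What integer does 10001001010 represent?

172

Summing the place values of the 1 bits: 144 + 21 + 5 + 2 = 172.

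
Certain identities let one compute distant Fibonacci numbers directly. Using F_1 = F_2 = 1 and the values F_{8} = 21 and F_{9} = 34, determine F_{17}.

By F_{2k+1} = F_k² + F_{k+1}²: F_{17} = 21² + 34² = 441 + 1156 = 1597.

1597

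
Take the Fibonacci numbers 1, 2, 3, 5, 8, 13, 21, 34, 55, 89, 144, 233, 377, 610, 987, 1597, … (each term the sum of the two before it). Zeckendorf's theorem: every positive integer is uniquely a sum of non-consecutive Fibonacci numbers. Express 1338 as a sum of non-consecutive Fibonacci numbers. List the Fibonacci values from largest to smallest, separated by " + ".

Repeatedly subtract the largest Fibonacci number that fits:
largest Fibonacci ≤ 1338 is 987; 1338 − 987 = 351
largest Fibonacci ≤ 351 is 233; 351 − 233 = 118
largest Fibonacci ≤ 118 is 89; 118 − 89 = 29
largest Fibonacci ≤ 29 is 21; 29 − 21 = 8
largest Fibonacci ≤ 8 is 8; 8 − 8 = 0
So 1338 = 987 + 233 + 89 + 21 + 8, with no two terms consecutive in the sequence.

987 + 233 + 89 + 21 + 8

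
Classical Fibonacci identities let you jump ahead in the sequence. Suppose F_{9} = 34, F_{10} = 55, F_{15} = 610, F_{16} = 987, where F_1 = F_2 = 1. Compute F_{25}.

By the addition formula F_{m+n} = F_m F_{n+1} + F_{m−1} F_n with m=10, n=15: F_{25} = 55·987 + 34·610 = 54285 + 20740 = 75025.

75025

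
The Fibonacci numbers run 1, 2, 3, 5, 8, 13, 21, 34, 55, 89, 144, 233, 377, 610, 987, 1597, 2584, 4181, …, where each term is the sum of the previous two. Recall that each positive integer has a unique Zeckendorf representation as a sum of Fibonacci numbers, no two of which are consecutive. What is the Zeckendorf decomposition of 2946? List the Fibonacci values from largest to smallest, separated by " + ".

2584 + 233 + 89 + 34 + 5 + 1

2946 − 2584 = 362
362 − 233 = 129
129 − 89 = 40
40 − 34 = 6
6 − 5 = 1
1 − 1 = 0
So 2946 = 2584 + 233 + 89 + 34 + 5 + 1, with no two terms consecutive in the sequence.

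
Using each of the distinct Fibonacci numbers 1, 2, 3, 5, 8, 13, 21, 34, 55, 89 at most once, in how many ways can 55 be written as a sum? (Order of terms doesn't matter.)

55 = 55 = 34+21 = 34+13+8 = 34+13+5+3 = … (1 more), for 5 in all.

5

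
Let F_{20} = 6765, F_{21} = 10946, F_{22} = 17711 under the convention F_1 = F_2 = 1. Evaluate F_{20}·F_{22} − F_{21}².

-1

6765·17711 − 10946² = 119814915 − 119814916 = -1. (Cassini's identity: F_{k−1}F_{k+1} − F_k² = (−1)^k.)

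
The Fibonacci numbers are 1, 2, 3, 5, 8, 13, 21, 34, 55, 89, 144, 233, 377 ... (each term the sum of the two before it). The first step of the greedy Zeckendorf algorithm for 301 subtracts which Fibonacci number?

233

233 ≤ 301 < 377, so the largest Fibonacci number not exceeding 301 is 233.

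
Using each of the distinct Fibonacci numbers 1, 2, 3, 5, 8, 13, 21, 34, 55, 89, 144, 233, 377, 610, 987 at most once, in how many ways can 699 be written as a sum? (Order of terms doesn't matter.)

14

Starting from the Zeckendorf form and repeatedly splitting a term F_k into F_{k−1} + F_{k−2} (when neither is already used) reaches every representation.
699 = 610+89 = 610+55+34 = 377+233+89 = … (11 more), for 14 in all.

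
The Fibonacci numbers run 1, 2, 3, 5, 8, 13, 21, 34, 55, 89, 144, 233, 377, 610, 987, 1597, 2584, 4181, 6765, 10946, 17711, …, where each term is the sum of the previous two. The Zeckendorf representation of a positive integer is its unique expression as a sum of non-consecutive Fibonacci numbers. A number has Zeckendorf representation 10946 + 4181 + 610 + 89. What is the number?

10946 + 4181 + 610 + 89 = 15826.

15826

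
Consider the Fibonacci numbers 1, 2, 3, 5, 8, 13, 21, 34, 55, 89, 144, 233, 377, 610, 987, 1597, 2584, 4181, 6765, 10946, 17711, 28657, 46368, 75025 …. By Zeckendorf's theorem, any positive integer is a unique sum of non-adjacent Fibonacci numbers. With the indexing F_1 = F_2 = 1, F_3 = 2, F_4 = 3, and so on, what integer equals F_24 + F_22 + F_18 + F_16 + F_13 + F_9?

F_24 + F_22 + F_18 + F_16 + F_13 + F_9 = 46368 + 17711 + 2584 + 987 + 233 + 34 = 67917.

67917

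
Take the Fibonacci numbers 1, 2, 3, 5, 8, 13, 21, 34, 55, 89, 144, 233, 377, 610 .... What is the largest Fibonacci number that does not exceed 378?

377

377 ≤ 378 < 610, so the largest Fibonacci number not exceeding 378 is 377.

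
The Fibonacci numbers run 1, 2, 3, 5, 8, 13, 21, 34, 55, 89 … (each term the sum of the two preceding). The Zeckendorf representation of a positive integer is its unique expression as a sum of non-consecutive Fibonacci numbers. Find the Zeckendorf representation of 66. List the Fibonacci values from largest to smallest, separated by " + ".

55 + 8 + 3

largest Fibonacci ≤ 66 is 55; 66 − 55 = 11
largest Fibonacci ≤ 11 is 8; 11 − 8 = 3
largest Fibonacci ≤ 3 is 3; 3 − 3 = 0
So 66 = 55 + 8 + 3, with no two terms consecutive in the sequence.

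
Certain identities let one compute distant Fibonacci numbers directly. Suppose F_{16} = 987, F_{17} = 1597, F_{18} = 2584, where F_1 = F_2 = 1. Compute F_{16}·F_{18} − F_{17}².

-1

987·2584 − 1597² = 2550408 − 2550409 = -1. (Cassini's identity: F_{k−1}F_{k+1} − F_k² = (−1)^k.)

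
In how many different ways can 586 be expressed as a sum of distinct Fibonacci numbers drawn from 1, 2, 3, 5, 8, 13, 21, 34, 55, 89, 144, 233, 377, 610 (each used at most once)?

Each representation comes from the Zeckendorf form by replacing some F_k with F_{k−1} + F_{k−2} where possible.
586 = 377+144+55+8+2 = 377+144+55+5+3+2 = 377+144+34+21+8+2 = … (8 more), for 11 in all.

11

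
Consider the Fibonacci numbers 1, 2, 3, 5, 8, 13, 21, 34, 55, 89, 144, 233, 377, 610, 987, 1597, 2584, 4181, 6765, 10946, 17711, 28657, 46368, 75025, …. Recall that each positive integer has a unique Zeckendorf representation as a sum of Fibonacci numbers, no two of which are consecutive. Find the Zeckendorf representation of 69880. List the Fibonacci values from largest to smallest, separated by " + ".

46368 + 17711 + 4181 + 1597 + 21 + 2

largest Fibonacci ≤ 69880 is 46368; 69880 − 46368 = 23512
largest Fibonacci ≤ 23512 is 17711; 23512 − 17711 = 5801
largest Fibonacci ≤ 5801 is 4181; 5801 − 4181 = 1620
largest Fibonacci ≤ 1620 is 1597; 1620 − 1597 = 23
largest Fibonacci ≤ 23 is 21; 23 − 21 = 2
largest Fibonacci ≤ 2 is 2; 2 − 2 = 0
So 69880 = 46368 + 17711 + 4181 + 1597 + 21 + 2, with no two terms consecutive in the sequence.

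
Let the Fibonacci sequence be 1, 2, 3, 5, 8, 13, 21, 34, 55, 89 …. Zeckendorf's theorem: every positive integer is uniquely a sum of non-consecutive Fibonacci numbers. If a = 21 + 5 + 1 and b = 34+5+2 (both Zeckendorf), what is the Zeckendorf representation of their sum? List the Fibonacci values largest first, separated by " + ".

The two numbers are 27 and 41, so their sum is 68.
Greedy algorithm:
subtract 55 from 68: 13 remains
subtract 13 from 13: 0 remains

55 + 13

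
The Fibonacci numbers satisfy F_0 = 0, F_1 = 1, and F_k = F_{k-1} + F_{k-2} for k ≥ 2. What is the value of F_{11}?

Iterating the recurrence up to F_{3} = 2 and F_{2} = 1:
F_{4} = F_{3} + F_{2} = 2 + 1 = 3
F_{5} = F_{4} + F_{3} = 3 + 2 = 5
F_{6} = F_{5} + F_{4} = 5 + 3 = 8
F_{7} = F_{6} + F_{5} = 8 + 5 = 13
F_{8} = F_{7} + F_{6} = 13 + 8 = 21
F_{9} = F_{8} + F_{7} = 21 + 13 = 34
F_{10} = F_{9} + F_{8} = 34 + 21 = 55
F_{11} = F_{10} + F_{9} = 55 + 34 = 89

89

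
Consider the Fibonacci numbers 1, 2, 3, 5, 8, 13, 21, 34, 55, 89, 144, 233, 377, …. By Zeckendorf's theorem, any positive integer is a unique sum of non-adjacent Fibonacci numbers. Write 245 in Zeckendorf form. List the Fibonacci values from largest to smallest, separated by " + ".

245 − 233 = 12
12 − 8 = 4
4 − 3 = 1
1 − 1 = 0
So 245 = 233 + 8 + 3 + 1, with no two terms consecutive in the sequence.

233 + 8 + 3 + 1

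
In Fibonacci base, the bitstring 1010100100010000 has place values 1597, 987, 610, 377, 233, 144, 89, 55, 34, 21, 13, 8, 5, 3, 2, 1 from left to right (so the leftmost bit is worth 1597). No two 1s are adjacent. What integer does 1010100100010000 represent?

2503

Summing the place values of the 1 bits: 1597 + 610 + 233 + 55 + 8 = 2503.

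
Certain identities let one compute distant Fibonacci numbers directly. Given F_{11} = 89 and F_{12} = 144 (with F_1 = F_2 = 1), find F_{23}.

By F_{2k+1} = F_k² + F_{k+1}²: F_{23} = 89² + 144² = 7921 + 20736 = 28657.

28657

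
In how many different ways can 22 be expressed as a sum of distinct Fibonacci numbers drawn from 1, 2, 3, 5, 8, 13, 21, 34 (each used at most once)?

Starting from the Zeckendorf form and repeatedly splitting a term F_k into F_{k−1} + F_{k−2} (when neither is already used) reaches every representation.
22 = 21+1 = 13+8+1 = 13+5+3+1 — 3 representations.

3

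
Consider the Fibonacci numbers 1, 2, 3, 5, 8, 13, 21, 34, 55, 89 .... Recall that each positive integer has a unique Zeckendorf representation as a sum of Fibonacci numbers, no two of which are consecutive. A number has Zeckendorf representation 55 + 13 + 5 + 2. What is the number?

75

55 + 13 + 5 + 2 = 75.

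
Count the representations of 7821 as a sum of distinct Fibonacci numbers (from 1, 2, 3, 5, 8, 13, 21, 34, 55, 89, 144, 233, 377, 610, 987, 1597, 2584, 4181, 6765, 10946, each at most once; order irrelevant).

57

Starting from the Zeckendorf form and repeatedly splitting a term F_k into F_{k−1} + F_{k−2} (when neither is already used) reaches every representation.
7821 = 6765+987+55+13+1 = 6765+987+55+8+5+1 = 6765+987+34+21+13+1 = 6765+610+377+55+13+1 = … (53 more), for 57 in all.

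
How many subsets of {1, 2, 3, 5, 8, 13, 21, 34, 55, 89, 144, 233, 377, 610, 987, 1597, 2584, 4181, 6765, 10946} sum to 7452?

45

Starting from the Zeckendorf form and repeatedly splitting a term F_k into F_{k−1} + F_{k−2} (when neither is already used) reaches every representation.
7452 = 6765+610+55+21+1 = 6765+610+55+13+8+1 = 6765+377+233+55+21+1 = 6765+610+55+13+5+3+1 = 6765+610+34+21+13+8+1 = … (40 more), for 45 in all.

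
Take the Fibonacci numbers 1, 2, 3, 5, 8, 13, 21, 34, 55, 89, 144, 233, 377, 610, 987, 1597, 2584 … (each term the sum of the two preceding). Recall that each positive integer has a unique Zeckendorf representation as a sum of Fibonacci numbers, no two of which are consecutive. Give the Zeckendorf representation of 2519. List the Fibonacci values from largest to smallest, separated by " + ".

1597 + 610 + 233 + 55 + 21 + 3

take 1597 (≤ 2519); 2519 − 1597 = 922
take 610 (≤ 922); 922 − 610 = 312
take 233 (≤ 312); 312 − 233 = 79
take 55 (≤ 79); 79 − 55 = 24
take 21 (≤ 24); 24 − 21 = 3
take 3 (≤ 3); 3 − 3 = 0
So 2519 = 1597 + 610 + 233 + 55 + 21 + 3, with no two terms consecutive in the sequence.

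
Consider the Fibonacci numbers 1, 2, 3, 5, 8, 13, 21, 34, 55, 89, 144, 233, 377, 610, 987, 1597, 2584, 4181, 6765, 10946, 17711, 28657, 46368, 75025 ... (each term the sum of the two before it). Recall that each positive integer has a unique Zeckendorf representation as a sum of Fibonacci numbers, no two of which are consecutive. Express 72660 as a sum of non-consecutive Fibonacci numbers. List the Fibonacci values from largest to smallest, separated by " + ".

46368 + 17711 + 6765 + 1597 + 144 + 55 + 13 + 5 + 2

largest Fibonacci ≤ 72660 is 46368; 72660 − 46368 = 26292
largest Fibonacci ≤ 26292 is 17711; 26292 − 17711 = 8581
largest Fibonacci ≤ 8581 is 6765; 8581 − 6765 = 1816
largest Fibonacci ≤ 1816 is 1597; 1816 − 1597 = 219
largest Fibonacci ≤ 219 is 144; 219 − 144 = 75
largest Fibonacci ≤ 75 is 55; 75 − 55 = 20
largest Fibonacci ≤ 20 is 13; 20 − 13 = 7
largest Fibonacci ≤ 7 is 5; 7 − 5 = 2
largest Fibonacci ≤ 2 is 2; 2 − 2 = 0
So 72660 = 46368 + 17711 + 6765 + 1597 + 144 + 55 + 13 + 5 + 2, with no two terms consecutive in the sequence.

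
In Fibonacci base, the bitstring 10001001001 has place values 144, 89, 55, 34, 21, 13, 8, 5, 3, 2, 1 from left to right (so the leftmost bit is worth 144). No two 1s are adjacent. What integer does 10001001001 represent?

171

Summing the place values of the 1 bits: 144 + 21 + 5 + 1 = 171.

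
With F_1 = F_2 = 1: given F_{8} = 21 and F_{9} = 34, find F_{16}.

987

By the doubling identity F_{2k} = F_k(2F_{k+1} − F_k): F_{16} = 21·(2·34 − 21) = 21·47 = 987.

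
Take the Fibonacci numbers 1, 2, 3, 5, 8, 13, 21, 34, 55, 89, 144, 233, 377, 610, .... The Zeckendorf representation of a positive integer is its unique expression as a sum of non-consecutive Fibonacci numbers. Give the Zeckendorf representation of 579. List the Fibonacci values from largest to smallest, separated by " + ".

377 + 144 + 55 + 3

subtract 377 from 579: 202 remains
subtract 144 from 202: 58 remains
subtract 55 from 58: 3 remains
subtract 3 from 3: 0 remains
So 579 = 377 + 144 + 55 + 3, with no two terms consecutive in the sequence.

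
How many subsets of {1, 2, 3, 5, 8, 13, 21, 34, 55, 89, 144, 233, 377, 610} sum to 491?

491 = 377+89+21+3+1 = 377+89+13+8+3+1 = 377+55+34+21+3+1 = 233+144+89+21+3+1 = … (4 more), for 8 in all.

8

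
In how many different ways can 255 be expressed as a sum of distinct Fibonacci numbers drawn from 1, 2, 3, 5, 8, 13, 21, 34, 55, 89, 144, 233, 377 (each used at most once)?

9

255 = 233+21+1 = 233+13+8+1 = 144+89+21+1 = … (6 more), for 9 in all.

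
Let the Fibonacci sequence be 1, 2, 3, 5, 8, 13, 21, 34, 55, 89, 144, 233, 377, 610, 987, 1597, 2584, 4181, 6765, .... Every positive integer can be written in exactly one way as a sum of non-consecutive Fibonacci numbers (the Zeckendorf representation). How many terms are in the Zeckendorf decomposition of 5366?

Repeatedly subtract the largest Fibonacci number that fits:
4181 ≤ 5366 < 6765, so take 4181; remainder 1185
987 ≤ 1185 < 1597, so take 987; remainder 198
144 ≤ 198 < 233, so take 144; remainder 54
34 ≤ 54 < 55, so take 34; remainder 20
13 ≤ 20 < 21, so take 13; remainder 7
5 ≤ 7 < 8, so take 5; remainder 2
2 ≤ 2 < 3, so take 2; remainder 0
5366 = 4181 + 987 + 144 + 34 + 13 + 5 + 2, which has 7 terms.

7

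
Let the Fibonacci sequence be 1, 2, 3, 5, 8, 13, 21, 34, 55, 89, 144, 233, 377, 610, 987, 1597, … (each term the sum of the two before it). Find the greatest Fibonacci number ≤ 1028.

987 ≤ 1028 < 1597, so the largest Fibonacci number not exceeding 1028 is 987.

987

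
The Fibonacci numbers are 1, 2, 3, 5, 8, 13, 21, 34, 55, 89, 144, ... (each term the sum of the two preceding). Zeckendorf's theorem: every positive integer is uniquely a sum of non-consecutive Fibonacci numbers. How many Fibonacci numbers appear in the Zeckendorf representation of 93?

3

subtract 89 from 93: 4 remains
subtract 3 from 4: 1 remains
subtract 1 from 1: 0 remains
93 = 89 + 3 + 1, which has 3 terms.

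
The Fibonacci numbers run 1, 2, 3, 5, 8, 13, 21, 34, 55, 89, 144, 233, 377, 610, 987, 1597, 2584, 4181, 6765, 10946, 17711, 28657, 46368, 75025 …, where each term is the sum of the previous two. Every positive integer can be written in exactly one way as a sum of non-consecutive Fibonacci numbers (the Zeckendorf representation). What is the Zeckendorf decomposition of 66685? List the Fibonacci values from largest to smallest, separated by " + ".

46368 + 17711 + 2584 + 21 + 1

largest Fibonacci ≤ 66685 is 46368; 66685 − 46368 = 20317
largest Fibonacci ≤ 20317 is 17711; 20317 − 17711 = 2606
largest Fibonacci ≤ 2606 is 2584; 2606 − 2584 = 22
largest Fibonacci ≤ 22 is 21; 22 − 21 = 1
largest Fibonacci ≤ 1 is 1; 1 − 1 = 0
So 66685 = 46368 + 17711 + 2584 + 21 + 1, with no two terms consecutive in the sequence.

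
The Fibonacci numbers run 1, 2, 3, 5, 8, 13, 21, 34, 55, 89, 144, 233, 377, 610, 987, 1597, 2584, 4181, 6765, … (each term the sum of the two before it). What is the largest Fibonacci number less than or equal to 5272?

4181

4181 ≤ 5272 < 6765, so the largest Fibonacci number not exceeding 5272 is 4181.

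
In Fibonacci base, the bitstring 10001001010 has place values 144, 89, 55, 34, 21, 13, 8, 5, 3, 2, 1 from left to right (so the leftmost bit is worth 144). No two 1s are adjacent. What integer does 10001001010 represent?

Summing the place values of the 1 bits: 144 + 21 + 5 + 2 = 172.

172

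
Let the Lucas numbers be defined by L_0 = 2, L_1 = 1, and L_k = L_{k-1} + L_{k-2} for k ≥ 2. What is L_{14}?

843

Iterating the recurrence up to L_{7} = 29 and L_{6} = 18:
L_{8} = L_{7} + L_{6} = 29 + 18 = 47
L_{9} = L_{8} + L_{7} = 47 + 29 = 76
L_{10} = L_{9} + L_{8} = 76 + 47 = 123
L_{11} = L_{10} + L_{9} = 123 + 76 = 199
L_{12} = L_{11} + L_{10} = 199 + 123 = 322
L_{13} = L_{12} + L_{11} = 322 + 199 = 521
L_{14} = L_{13} + L_{12} = 521 + 322 = 843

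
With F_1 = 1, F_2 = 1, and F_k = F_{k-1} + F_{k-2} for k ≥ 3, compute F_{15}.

610

Iterating the recurrence up to F_{7} = 13 and F_{6} = 8:
F_{8} = F_{7} + F_{6} = 13 + 8 = 21
F_{9} = F_{8} + F_{7} = 21 + 13 = 34
F_{10} = F_{9} + F_{8} = 34 + 21 = 55
F_{11} = F_{10} + F_{9} = 55 + 34 = 89
F_{12} = F_{11} + F_{10} = 89 + 55 = 144
F_{13} = F_{12} + F_{11} = 144 + 89 = 233
F_{14} = F_{13} + F_{12} = 233 + 144 = 377
F_{15} = F_{14} + F_{13} = 377 + 233 = 610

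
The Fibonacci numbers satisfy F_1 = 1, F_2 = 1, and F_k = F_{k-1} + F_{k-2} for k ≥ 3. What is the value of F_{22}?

Iterating the recurrence up to F_{15} = 610 and F_{14} = 377:
F_{16} = F_{15} + F_{14} = 610 + 377 = 987
F_{17} = F_{16} + F_{15} = 987 + 610 = 1597
F_{18} = F_{17} + F_{16} = 1597 + 987 = 2584
F_{19} = F_{18} + F_{17} = 2584 + 1597 = 4181
F_{20} = F_{19} + F_{18} = 4181 + 2584 = 6765
F_{21} = F_{20} + F_{19} = 6765 + 4181 = 10946
F_{22} = F_{21} + F_{20} = 10946 + 6765 = 17711

17711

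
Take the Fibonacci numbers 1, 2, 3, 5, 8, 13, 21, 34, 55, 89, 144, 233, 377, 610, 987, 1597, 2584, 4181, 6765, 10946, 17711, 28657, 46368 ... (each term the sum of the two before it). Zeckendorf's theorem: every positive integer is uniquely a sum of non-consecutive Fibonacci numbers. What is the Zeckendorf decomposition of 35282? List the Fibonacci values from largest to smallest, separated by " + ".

28657 + 4181 + 1597 + 610 + 233 + 3 + 1

35282 − 28657 = 6625
6625 − 4181 = 2444
2444 − 1597 = 847
847 − 610 = 237
237 − 233 = 4
4 − 3 = 1
1 − 1 = 0
So 35282 = 28657 + 4181 + 1597 + 610 + 233 + 3 + 1, with no two terms consecutive in the sequence.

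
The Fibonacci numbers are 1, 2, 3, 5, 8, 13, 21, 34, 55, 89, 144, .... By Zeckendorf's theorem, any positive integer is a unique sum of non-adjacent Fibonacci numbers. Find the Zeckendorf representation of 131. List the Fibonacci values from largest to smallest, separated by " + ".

89 + 34 + 8

131 − 89 = 42
42 − 34 = 8
8 − 8 = 0
So 131 = 89 + 34 + 8, with no two terms consecutive in the sequence.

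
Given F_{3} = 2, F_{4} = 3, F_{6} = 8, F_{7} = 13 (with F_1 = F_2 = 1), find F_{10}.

By the addition formula F_{m+n} = F_m F_{n+1} + F_{m−1} F_n with m=4, n=6: F_{10} = 3·13 + 2·8 = 39 + 16 = 55.

55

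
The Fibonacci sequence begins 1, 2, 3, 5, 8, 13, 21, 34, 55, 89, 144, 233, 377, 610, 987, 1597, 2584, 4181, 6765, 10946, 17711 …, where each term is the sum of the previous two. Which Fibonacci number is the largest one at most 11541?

10946

10946 ≤ 11541 < 17711, so the largest Fibonacci number not exceeding 11541 is 10946.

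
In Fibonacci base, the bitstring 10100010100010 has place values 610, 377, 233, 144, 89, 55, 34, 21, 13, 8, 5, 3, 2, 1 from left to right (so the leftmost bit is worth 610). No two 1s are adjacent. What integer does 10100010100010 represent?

Summing the place values of the 1 bits: 610 + 233 + 34 + 13 + 2 = 892.

892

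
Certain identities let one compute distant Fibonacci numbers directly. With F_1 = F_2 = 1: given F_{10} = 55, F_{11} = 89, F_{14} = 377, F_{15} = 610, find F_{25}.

By the addition formula F_{m+n} = F_m F_{n+1} + F_{m−1} F_n with m=11, n=14: F_{25} = 89·610 + 55·377 = 54290 + 20735 = 75025.

75025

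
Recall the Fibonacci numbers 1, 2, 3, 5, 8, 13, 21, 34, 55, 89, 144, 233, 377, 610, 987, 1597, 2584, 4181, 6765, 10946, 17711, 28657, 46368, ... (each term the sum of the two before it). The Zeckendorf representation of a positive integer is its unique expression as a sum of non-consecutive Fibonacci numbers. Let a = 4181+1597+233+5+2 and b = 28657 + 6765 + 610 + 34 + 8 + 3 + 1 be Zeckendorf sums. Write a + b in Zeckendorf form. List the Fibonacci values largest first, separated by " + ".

28657 + 10946 + 1597 + 610 + 233 + 34 + 13 + 5 + 1

The two numbers are 6018 and 36078, so their sum is 42096.
subtract 28657 from 42096: 13439 remains
subtract 10946 from 13439: 2493 remains
subtract 1597 from 2493: 896 remains
subtract 610 from 896: 286 remains
subtract 233 from 286: 53 remains
subtract 34 from 53: 19 remains
subtract 13 from 19: 6 remains
subtract 5 from 6: 1 remains
subtract 1 from 1: 0 remains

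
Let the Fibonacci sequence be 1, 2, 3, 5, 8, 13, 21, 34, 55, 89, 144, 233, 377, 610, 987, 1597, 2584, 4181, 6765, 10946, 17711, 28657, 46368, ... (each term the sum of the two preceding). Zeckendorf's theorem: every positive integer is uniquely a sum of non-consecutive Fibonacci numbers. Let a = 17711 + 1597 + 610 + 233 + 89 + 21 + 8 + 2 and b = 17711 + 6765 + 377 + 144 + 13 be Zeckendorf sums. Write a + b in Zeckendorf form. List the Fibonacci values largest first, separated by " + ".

The two numbers are 20271 and 25010, so their sum is 45281.
Greedily peel off the largest Fibonacci term at each step:
45281 − 28657 = 16624
16624 − 10946 = 5678
5678 − 4181 = 1497
1497 − 987 = 510
510 − 377 = 133
133 − 89 = 44
44 − 34 = 10
10 − 8 = 2
2 − 2 = 0

28657 + 10946 + 4181 + 987 + 377 + 89 + 34 + 8 + 2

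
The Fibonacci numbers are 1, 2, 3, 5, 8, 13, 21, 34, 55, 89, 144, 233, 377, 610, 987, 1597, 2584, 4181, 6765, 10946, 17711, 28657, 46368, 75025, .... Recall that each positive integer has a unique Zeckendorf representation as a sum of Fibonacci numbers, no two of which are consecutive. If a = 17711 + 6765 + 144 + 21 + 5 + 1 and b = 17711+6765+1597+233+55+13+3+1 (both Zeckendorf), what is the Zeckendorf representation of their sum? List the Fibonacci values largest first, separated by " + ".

The two numbers are 24647 and 26378, so their sum is 51025.
largest Fibonacci ≤ 51025 is 46368; 51025 − 46368 = 4657
largest Fibonacci ≤ 4657 is 4181; 4657 − 4181 = 476
largest Fibonacci ≤ 476 is 377; 476 − 377 = 99
largest Fibonacci ≤ 99 is 89; 99 − 89 = 10
largest Fibonacci ≤ 10 is 8; 10 − 8 = 2
largest Fibonacci ≤ 2 is 2; 2 − 2 = 0

46368 + 4181 + 377 + 89 + 8 + 2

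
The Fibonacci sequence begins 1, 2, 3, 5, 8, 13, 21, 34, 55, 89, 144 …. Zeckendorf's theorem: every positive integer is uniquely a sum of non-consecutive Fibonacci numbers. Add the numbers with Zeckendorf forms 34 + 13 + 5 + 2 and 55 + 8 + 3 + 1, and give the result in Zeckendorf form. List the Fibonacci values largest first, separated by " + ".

89 + 21 + 8 + 3

The two numbers are 54 and 67, so their sum is 121.
largest Fibonacci ≤ 121 is 89; 121 − 89 = 32
largest Fibonacci ≤ 32 is 21; 32 − 21 = 11
largest Fibonacci ≤ 11 is 8; 11 − 8 = 3
largest Fibonacci ≤ 3 is 3; 3 − 3 = 0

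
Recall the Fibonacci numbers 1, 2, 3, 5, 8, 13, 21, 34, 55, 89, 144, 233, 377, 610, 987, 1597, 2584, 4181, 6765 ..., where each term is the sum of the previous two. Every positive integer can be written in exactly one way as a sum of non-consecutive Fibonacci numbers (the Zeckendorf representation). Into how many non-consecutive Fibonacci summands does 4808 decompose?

Repeatedly subtract the largest Fibonacci number that fits:
4181 ≤ 4808 < 6765, so take 4181; remainder 627
610 ≤ 627 < 987, so take 610; remainder 17
13 ≤ 17 < 21, so take 13; remainder 4
3 ≤ 4 < 5, so take 3; remainder 1
1 ≤ 1 < 2, so take 1; remainder 0
4808 = 4181 + 610 + 13 + 3 + 1, which has 5 terms.

5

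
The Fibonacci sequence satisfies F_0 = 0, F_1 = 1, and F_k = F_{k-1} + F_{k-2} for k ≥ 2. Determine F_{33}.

3524578

Iterating the recurrence up to F_{27} = 196418 and F_{26} = 121393:
F_{28} = F_{27} + F_{26} = 196418 + 121393 = 317811
F_{29} = F_{28} + F_{27} = 317811 + 196418 = 514229
F_{30} = F_{29} + F_{28} = 514229 + 317811 = 832040
F_{31} = F_{30} + F_{29} = 832040 + 514229 = 1346269
F_{32} = F_{31} + F_{30} = 1346269 + 832040 = 2178309
F_{33} = F_{32} + F_{31} = 2178309 + 1346269 = 3524578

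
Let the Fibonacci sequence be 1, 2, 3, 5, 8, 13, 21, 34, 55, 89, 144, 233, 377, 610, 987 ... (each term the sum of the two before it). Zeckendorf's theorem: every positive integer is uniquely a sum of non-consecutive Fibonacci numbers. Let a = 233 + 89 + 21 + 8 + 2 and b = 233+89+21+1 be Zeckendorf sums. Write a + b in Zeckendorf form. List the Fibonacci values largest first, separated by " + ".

610 + 55 + 21 + 8 + 3

The two numbers are 353 and 344, so their sum is 697.
Greedy algorithm:
697 − 610 = 87
87 − 55 = 32
32 − 21 = 11
11 − 8 = 3
3 − 3 = 0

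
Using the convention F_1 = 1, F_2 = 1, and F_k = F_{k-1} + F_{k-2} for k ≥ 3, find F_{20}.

Iterating the recurrence up to F_{16} = 987 and F_{15} = 610:
F_{17} = F_{16} + F_{15} = 987 + 610 = 1597
F_{18} = F_{17} + F_{16} = 1597 + 987 = 2584
F_{19} = F_{18} + F_{17} = 2584 + 1597 = 4181
F_{20} = F_{19} + F_{18} = 4181 + 2584 = 6765

6765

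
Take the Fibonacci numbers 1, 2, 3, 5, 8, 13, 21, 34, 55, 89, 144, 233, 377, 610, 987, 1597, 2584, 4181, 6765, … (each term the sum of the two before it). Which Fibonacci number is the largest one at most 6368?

4181

4181 ≤ 6368 < 6765, so the largest Fibonacci number not exceeding 6368 is 4181.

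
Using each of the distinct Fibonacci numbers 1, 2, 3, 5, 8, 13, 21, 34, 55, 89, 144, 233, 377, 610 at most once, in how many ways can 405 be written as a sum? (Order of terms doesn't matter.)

405 = 377+21+5+2 = 377+13+8+5+2 = 233+144+21+5+2 = 233+144+13+8+5+2 = … (3 more), for 7 in all.

7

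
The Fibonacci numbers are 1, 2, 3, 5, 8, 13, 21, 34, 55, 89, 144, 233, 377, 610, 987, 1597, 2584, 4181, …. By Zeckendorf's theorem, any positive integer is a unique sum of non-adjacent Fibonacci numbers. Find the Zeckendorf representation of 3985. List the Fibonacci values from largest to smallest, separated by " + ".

Greedy algorithm:
2584 ≤ 3985 < 4181, so take 2584; remainder 1401
987 ≤ 1401 < 1597, so take 987; remainder 414
377 ≤ 414 < 610, so take 377; remainder 37
34 ≤ 37 < 55, so take 34; remainder 3
3 ≤ 3 < 5, so take 3; remainder 0
So 3985 = 2584 + 987 + 377 + 34 + 3, with no two terms consecutive in the sequence.

2584 + 987 + 377 + 34 + 3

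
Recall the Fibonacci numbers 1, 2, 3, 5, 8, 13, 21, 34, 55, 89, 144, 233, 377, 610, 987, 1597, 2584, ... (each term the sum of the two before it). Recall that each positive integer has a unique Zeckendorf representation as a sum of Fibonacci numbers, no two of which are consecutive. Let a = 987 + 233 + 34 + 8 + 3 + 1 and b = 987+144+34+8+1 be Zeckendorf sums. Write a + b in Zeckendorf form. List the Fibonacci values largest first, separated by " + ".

1597 + 610 + 233

The two numbers are 1266 and 1174, so their sum is 2440.
2440: greatest Fibonacci not exceeding it is 1597, leaving 843
843: greatest Fibonacci not exceeding it is 610, leaving 233
233: greatest Fibonacci not exceeding it is 233, leaving 0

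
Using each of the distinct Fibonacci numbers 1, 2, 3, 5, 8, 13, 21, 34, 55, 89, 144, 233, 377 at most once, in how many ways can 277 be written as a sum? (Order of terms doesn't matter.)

10

Starting from the Zeckendorf form and repeatedly splitting a term F_k into F_{k−1} + F_{k−2} (when neither is already used) reaches every representation.
277 = 233+34+8+2 = 233+34+5+3+2 = 233+21+13+8+2 = 144+89+34+8+2 = … (6 more), for 10 in all.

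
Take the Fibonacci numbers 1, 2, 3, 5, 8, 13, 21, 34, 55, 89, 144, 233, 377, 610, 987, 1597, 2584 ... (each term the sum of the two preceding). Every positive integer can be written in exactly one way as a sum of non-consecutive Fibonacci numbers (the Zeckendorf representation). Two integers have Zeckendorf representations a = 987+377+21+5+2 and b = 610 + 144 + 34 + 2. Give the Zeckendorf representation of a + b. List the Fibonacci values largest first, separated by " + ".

1597 + 377 + 144 + 55 + 8 + 1

The two numbers are 1392 and 790, so their sum is 2182.
Greedily peel off the largest Fibonacci term at each step:
2182: greatest Fibonacci not exceeding it is 1597, leaving 585
585: greatest Fibonacci not exceeding it is 377, leaving 208
208: greatest Fibonacci not exceeding it is 144, leaving 64
64: greatest Fibonacci not exceeding it is 55, leaving 9
9: greatest Fibonacci not exceeding it is 8, leaving 1
1: greatest Fibonacci not exceeding it is 1, leaving 0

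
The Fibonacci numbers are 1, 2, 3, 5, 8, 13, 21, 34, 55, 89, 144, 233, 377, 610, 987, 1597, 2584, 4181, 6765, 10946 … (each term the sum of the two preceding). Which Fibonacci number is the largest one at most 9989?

6765 ≤ 9989 < 10946, so the largest Fibonacci number not exceeding 9989 is 6765.

6765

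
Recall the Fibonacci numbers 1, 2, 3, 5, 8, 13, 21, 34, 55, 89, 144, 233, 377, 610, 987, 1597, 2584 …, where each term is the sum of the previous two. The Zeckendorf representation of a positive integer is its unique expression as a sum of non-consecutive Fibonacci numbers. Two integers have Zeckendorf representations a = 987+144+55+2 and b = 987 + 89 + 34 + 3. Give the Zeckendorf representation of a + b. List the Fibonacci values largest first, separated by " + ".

The two numbers are 1188 and 1113, so their sum is 2301.
Greedy algorithm:
largest Fibonacci ≤ 2301 is 1597; 2301 − 1597 = 704
largest Fibonacci ≤ 704 is 610; 704 − 610 = 94
largest Fibonacci ≤ 94 is 89; 94 − 89 = 5
largest Fibonacci ≤ 5 is 5; 5 − 5 = 0

1597 + 610 + 89 + 5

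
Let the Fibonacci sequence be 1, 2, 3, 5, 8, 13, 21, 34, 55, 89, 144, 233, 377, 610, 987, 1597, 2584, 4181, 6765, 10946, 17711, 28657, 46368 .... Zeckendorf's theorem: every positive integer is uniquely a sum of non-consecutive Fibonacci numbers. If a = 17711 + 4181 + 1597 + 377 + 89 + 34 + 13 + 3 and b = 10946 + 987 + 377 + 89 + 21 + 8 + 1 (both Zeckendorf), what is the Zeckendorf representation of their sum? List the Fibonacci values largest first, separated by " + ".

The two numbers are 24005 and 12429, so their sum is 36434.
Greedy algorithm:
28657 ≤ 36434 < 46368, so take 28657; remainder 7777
6765 ≤ 7777 < 10946, so take 6765; remainder 1012
987 ≤ 1012 < 1597, so take 987; remainder 25
21 ≤ 25 < 34, so take 21; remainder 4
3 ≤ 4 < 5, so take 3; remainder 1
1 ≤ 1 < 2, so take 1; remainder 0

28657 + 6765 + 987 + 21 + 3 + 1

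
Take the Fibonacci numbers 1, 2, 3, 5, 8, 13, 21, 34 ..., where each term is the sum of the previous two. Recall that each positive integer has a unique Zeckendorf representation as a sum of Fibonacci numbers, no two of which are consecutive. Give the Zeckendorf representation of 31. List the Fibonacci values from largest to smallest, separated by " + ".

31 − 21 = 10
10 − 8 = 2
2 − 2 = 0
So 31 = 21 + 8 + 2, with no two terms consecutive in the sequence.

21 + 8 + 2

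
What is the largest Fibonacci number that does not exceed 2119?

1597

1597 ≤ 2119 < 2584, so the largest Fibonacci number not exceeding 2119 is 1597.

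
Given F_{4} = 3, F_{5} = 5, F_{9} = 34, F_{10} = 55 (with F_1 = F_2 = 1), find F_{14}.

By the addition formula F_{m+n} = F_m F_{n+1} + F_{m−1} F_n with m=10, n=4: F_{14} = 55·5 + 34·3 = 275 + 102 = 377.

377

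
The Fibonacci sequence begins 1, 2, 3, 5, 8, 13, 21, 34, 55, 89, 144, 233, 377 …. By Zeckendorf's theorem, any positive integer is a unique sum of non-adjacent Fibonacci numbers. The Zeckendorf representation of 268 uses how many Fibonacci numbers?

3

largest Fibonacci ≤ 268 is 233; 268 − 233 = 35
largest Fibonacci ≤ 35 is 34; 35 − 34 = 1
largest Fibonacci ≤ 1 is 1; 1 − 1 = 0
268 = 233 + 34 + 1, which has 3 terms.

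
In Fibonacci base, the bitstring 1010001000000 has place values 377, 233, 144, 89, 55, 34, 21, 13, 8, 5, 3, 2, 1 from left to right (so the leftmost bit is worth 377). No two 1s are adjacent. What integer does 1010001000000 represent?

542

Summing the place values of the 1 bits: 377 + 144 + 21 = 542.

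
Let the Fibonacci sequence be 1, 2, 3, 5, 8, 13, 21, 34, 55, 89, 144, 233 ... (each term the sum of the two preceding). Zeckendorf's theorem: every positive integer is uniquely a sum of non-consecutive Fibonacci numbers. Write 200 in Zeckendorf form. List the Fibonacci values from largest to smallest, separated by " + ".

take 144 (≤ 200); 200 − 144 = 56
take 55 (≤ 56); 56 − 55 = 1
take 1 (≤ 1); 1 − 1 = 0
So 200 = 144 + 55 + 1, with no two terms consecutive in the sequence.

144 + 55 + 1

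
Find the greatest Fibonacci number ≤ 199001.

196418

196418 ≤ 199001 < 317811, so the largest Fibonacci number not exceeding 199001 is 196418.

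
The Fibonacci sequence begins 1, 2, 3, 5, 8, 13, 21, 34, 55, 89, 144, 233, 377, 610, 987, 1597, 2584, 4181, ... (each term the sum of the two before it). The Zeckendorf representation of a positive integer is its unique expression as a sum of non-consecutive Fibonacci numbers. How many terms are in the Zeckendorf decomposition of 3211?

take 2584 (≤ 3211); 3211 − 2584 = 627
take 610 (≤ 627); 627 − 610 = 17
take 13 (≤ 17); 17 − 13 = 4
take 3 (≤ 4); 4 − 3 = 1
take 1 (≤ 1); 1 − 1 = 0
3211 = 2584 + 610 + 13 + 3 + 1, which has 5 terms.

5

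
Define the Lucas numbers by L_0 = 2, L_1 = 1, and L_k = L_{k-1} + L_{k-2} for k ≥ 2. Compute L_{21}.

24476

Iterating the recurrence up to L_{13} = 521 and L_{12} = 322:
L_{14} = L_{13} + L_{12} = 521 + 322 = 843
L_{15} = L_{14} + L_{13} = 843 + 521 = 1364
L_{16} = L_{15} + L_{14} = 1364 + 843 = 2207
L_{17} = L_{16} + L_{15} = 2207 + 1364 = 3571
L_{18} = L_{17} + L_{16} = 3571 + 2207 = 5778
L_{19} = L_{18} + L_{17} = 5778 + 3571 = 9349
L_{20} = L_{19} + L_{18} = 9349 + 5778 = 15127
L_{21} = L_{20} + L_{19} = 15127 + 9349 = 24476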